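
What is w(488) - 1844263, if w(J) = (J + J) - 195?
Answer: -1843482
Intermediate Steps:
w(J) = -195 + 2*J (w(J) = 2*J - 195 = -195 + 2*J)
w(488) - 1844263 = (-195 + 2*488) - 1844263 = (-195 + 976) - 1844263 = 781 - 1844263 = -1843482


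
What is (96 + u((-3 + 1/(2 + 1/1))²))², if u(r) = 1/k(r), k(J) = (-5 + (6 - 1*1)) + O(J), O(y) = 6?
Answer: 332929/36 ≈ 9248.0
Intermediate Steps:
k(J) = 6 (k(J) = (-5 + (6 - 1*1)) + 6 = (-5 + (6 - 1)) + 6 = (-5 + 5) + 6 = 0 + 6 = 6)
u(r) = ⅙ (u(r) = 1/6 = ⅙)
(96 + u((-3 + 1/(2 + 1/1))²))² = (96 + ⅙)² = (577/6)² = 332929/36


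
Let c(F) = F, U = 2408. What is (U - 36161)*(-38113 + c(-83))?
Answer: 1289229588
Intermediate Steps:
(U - 36161)*(-38113 + c(-83)) = (2408 - 36161)*(-38113 - 83) = -33753*(-38196) = 1289229588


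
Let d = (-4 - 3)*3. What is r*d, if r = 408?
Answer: -8568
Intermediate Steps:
d = -21 (d = -7*3 = -21)
r*d = 408*(-21) = -8568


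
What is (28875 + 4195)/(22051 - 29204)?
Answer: -33070/7153 ≈ -4.6232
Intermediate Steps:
(28875 + 4195)/(22051 - 29204) = 33070/(-7153) = 33070*(-1/7153) = -33070/7153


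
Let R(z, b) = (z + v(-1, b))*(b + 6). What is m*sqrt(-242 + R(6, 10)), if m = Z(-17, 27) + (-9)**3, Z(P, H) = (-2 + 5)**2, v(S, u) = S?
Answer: -6480*I*sqrt(2) ≈ -9164.1*I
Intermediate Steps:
R(z, b) = (-1 + z)*(6 + b) (R(z, b) = (z - 1)*(b + 6) = (-1 + z)*(6 + b))
Z(P, H) = 9 (Z(P, H) = 3**2 = 9)
m = -720 (m = 9 + (-9)**3 = 9 - 729 = -720)
m*sqrt(-242 + R(6, 10)) = -720*sqrt(-242 + (-6 - 1*10 + 6*6 + 10*6)) = -720*sqrt(-242 + (-6 - 10 + 36 + 60)) = -720*sqrt(-242 + 80) = -6480*I*sqrt(2)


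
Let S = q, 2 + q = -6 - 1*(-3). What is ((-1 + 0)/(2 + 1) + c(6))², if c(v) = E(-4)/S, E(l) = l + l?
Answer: 361/225 ≈ 1.6044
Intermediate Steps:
q = -5 (q = -2 + (-6 - 1*(-3)) = -2 + (-6 + 3) = -2 - 3 = -5)
S = -5
E(l) = 2*l
c(v) = 8/5 (c(v) = (2*(-4))/(-5) = -8*(-⅕) = 8/5)
((-1 + 0)/(2 + 1) + c(6))² = ((-1 + 0)/(2 + 1) + 8/5)² = (-1/3 + 8/5)² = (-1*⅓ + 8/5)² = (-⅓ + 8/5)² = (19/15)² = 361/225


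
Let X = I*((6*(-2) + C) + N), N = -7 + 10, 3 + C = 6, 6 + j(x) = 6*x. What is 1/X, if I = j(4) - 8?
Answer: -1/60 ≈ -0.016667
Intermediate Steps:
j(x) = -6 + 6*x
C = 3 (C = -3 + 6 = 3)
I = 10 (I = (-6 + 6*4) - 8 = (-6 + 24) - 8 = 18 - 8 = 10)
N = 3
X = -60 (X = 10*((6*(-2) + 3) + 3) = 10*((-12 + 3) + 3) = 10*(-9 + 3) = 10*(-6) = -60)
1/X = 1/(-60) = -1/60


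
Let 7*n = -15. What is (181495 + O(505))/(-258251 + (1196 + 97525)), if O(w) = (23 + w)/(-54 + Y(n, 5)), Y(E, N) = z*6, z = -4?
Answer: -2359347/2073890 ≈ -1.1376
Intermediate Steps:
n = -15/7 (n = (1/7)*(-15) = -15/7 ≈ -2.1429)
Y(E, N) = -24 (Y(E, N) = -4*6 = -24)
O(w) = -23/78 - w/78 (O(w) = (23 + w)/(-54 - 24) = (23 + w)/(-78) = (23 + w)*(-1/78) = -23/78 - w/78)
(181495 + O(505))/(-258251 + (1196 + 97525)) = (181495 + (-23/78 - 1/78*505))/(-258251 + (1196 + 97525)) = (181495 + (-23/78 - 505/78))/(-258251 + 98721) = (181495 - 88/13)/(-159530) = (2359347/13)*(-1/159530) = -2359347/2073890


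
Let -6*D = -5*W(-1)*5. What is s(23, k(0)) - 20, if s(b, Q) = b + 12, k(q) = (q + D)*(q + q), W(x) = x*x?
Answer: 15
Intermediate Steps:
W(x) = x²
D = 25/6 (D = -(-5*(-1)²)*5/6 = -(-5*1)*5/6 = -(-5)*5/6 = -⅙*(-25) = 25/6 ≈ 4.1667)
k(q) = 2*q*(25/6 + q) (k(q) = (q + 25/6)*(q + q) = (25/6 + q)*(2*q) = 2*q*(25/6 + q))
s(b, Q) = 12 + b
s(23, k(0)) - 20 = (12 + 23) - 20 = 35 - 20 = 15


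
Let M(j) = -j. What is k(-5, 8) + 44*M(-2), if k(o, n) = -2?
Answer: 86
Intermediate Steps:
k(-5, 8) + 44*M(-2) = -2 + 44*(-1*(-2)) = -2 + 44*2 = -2 + 88 = 86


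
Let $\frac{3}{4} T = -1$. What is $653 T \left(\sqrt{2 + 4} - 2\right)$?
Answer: $\frac{5224}{3} - \frac{2612 \sqrt{6}}{3} \approx -391.36$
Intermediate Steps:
$T = - \frac{4}{3}$ ($T = \frac{4}{3} \left(-1\right) = - \frac{4}{3} \approx -1.3333$)
$653 T \left(\sqrt{2 + 4} - 2\right) = 653 \left(- \frac{4 \left(\sqrt{2 + 4} - 2\right)}{3}\right) = 653 \left(- \frac{4 \left(\sqrt{6} - 2\right)}{3}\right) = 653 \left(- \frac{4 \left(-2 + \sqrt{6}\right)}{3}\right) = 653 \left(\frac{8}{3} - \frac{4 \sqrt{6}}{3}\right) = \frac{5224}{3} - \frac{2612 \sqrt{6}}{3}$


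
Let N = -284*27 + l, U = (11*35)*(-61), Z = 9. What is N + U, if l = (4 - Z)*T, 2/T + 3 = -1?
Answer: -62301/2 ≈ -31151.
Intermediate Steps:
T = -½ (T = 2/(-3 - 1) = 2/(-4) = 2*(-¼) = -½ ≈ -0.50000)
l = 5/2 (l = (4 - 1*9)*(-½) = (4 - 9)*(-½) = -5*(-½) = 5/2 ≈ 2.5000)
U = -23485 (U = 385*(-61) = -23485)
N = -15331/2 (N = -284*27 + 5/2 = -7668 + 5/2 = -15331/2 ≈ -7665.5)
N + U = -15331/2 - 23485 = -62301/2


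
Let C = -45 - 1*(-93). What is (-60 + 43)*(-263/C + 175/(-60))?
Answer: 6851/48 ≈ 142.73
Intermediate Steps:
C = 48 (C = -45 + 93 = 48)
(-60 + 43)*(-263/C + 175/(-60)) = (-60 + 43)*(-263/48 + 175/(-60)) = -17*(-263*1/48 + 175*(-1/60)) = -17*(-263/48 - 35/12) = -17*(-403/48) = 6851/48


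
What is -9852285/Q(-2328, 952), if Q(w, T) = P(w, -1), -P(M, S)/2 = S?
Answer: -9852285/2 ≈ -4.9261e+6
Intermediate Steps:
P(M, S) = -2*S
Q(w, T) = 2 (Q(w, T) = -2*(-1) = 2)
-9852285/Q(-2328, 952) = -9852285/2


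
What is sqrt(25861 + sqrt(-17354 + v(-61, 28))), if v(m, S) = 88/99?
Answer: sqrt(232749 + 3*I*sqrt(156178))/3 ≈ 160.81 + 0.40958*I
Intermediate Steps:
v(m, S) = 8/9 (v(m, S) = 88*(1/99) = 8/9)
sqrt(25861 + sqrt(-17354 + v(-61, 28))) = sqrt(25861 + sqrt(-17354 + 8/9)) = sqrt(25861 + sqrt(-156178/9)) = sqrt(25861 + I*sqrt(156178)/3)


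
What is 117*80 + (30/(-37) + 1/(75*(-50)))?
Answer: 1298587463/138750 ≈ 9359.2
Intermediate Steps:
117*80 + (30/(-37) + 1/(75*(-50))) = 9360 + (30*(-1/37) + (1/75)*(-1/50)) = 9360 + (-30/37 - 1/3750) = 9360 - 112537/138750 = 1298587463/138750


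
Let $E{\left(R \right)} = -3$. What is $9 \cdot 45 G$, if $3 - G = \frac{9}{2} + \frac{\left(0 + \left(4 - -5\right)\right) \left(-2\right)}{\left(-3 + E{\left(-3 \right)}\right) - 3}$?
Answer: $- \frac{2835}{2} \approx -1417.5$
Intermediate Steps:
$G = - \frac{7}{2}$ ($G = 3 - \left(\frac{9}{2} + \frac{\left(0 + \left(4 - -5\right)\right) \left(-2\right)}{\left(-3 - 3\right) - 3}\right) = 3 - \left(9 \cdot \frac{1}{2} + \frac{\left(0 + \left(4 + 5\right)\right) \left(-2\right)}{-6 - 3}\right) = 3 - \left(\frac{9}{2} + \frac{\left(0 + 9\right) \left(-2\right)}{-9}\right) = 3 - \left(\frac{9}{2} + 9 \left(-2\right) \left(- \frac{1}{9}\right)\right) = 3 - \left(\frac{9}{2} - -2\right) = 3 - \left(\frac{9}{2} + 2\right) = 3 - \frac{13}{2} = - \frac{7}{2} \approx -3.5$)
$9 \cdot 45 G = 9 \cdot 45 \left(- \frac{7}{2}\right) = 405 \left(- \frac{7}{2}\right) = - \frac{2835}{2}$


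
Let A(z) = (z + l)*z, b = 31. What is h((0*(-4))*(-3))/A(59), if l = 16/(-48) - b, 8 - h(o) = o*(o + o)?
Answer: 24/4897 ≈ 0.0049010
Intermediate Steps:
h(o) = 8 - 2*o² (h(o) = 8 - o*(o + o) = 8 - o*2*o = 8 - 2*o²)
l = -94/3 (l = 16/(-48) - 1*31 = 16*(-1/48) - 31 = -⅓ - 31 = -94/3 ≈ -31.333)
A(z) = z*(-94/3 + z) (A(z) = (z - 94/3)*z = (-94/3 + z)*z = z*(-94/3 + z))
h((0*(-4))*(-3))/A(59) = (8 - 2*((0*(-4))*(-3))²)/(((⅓)*59*(-94 + 3*59))) = (8 - 2*(0*(-3))²)/(((⅓)*59*(-94 + 177))) = (8 - 2*0²)/(((⅓)*59*83)) = (8 - 2*0)/(4897/3) = (8 + 0)*(3/4897) = 8*(3/4897) = 24/4897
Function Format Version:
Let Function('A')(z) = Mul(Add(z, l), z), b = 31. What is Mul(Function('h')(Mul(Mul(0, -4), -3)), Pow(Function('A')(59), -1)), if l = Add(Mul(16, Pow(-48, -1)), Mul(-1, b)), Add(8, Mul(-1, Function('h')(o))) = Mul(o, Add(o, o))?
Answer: Rational(24, 4897) ≈ 0.0049010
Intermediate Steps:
Function('h')(o) = Add(8, Mul(-2, Pow(o, 2))) (Function('h')(o) = Add(8, Mul(-1, Mul(o, Add(o, o)))) = Add(8, Mul(-1, Mul(o, Mul(2, o)))) = Add(8, Mul(-1, Mul(2, Pow(o, 2)))) = Add(8, Mul(-2, Pow(o, 2))))
l = Rational(-94, 3) (l = Add(Mul(16, Pow(-48, -1)), Mul(-1, 31)) = Add(Mul(16, Rational(-1, 48)), -31) = Add(Rational(-1, 3), -31) = Rational(-94, 3) ≈ -31.333)
Function('A')(z) = Mul(z, Add(Rational(-94, 3), z)) (Function('A')(z) = Mul(Add(z, Rational(-94, 3)), z) = Mul(Add(Rational(-94, 3), z), z) = Mul(z, Add(Rational(-94, 3), z)))
Mul(Function('h')(Mul(Mul(0, -4), -3)), Pow(Function('A')(59), -1)) = Mul(Add(8, Mul(-2, Pow(Mul(Mul(0, -4), -3), 2))), Pow(Mul(Rational(1, 3), 59, Add(-94, Mul(3, 59))), -1)) = Mul(Add(8, Mul(-2, Pow(Mul(0, -3), 2))), Pow(Mul(Rational(1, 3), 59, Add(-94, 177)), -1)) = Mul(Add(8, Mul(-2, Pow(0, 2))), Pow(Mul(Rational(1, 3), 59, 83), -1)) = Mul(Add(8, Mul(-2, 0)), Pow(Rational(4897, 3), -1)) = Mul(Add(8, 0), Rational(3, 4897)) = Mul(8, Rational(3, 4897)) = Rational(24, 4897)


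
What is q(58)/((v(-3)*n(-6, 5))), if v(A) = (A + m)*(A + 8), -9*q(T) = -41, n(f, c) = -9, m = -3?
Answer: 41/2430 ≈ 0.016872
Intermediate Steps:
q(T) = 41/9 (q(T) = -⅑*(-41) = 41/9)
v(A) = (-3 + A)*(8 + A) (v(A) = (A - 3)*(A + 8) = (-3 + A)*(8 + A))
q(58)/((v(-3)*n(-6, 5))) = 41/(9*(((-24 + (-3)² + 5*(-3))*(-9)))) = 41/(9*(((-24 + 9 - 15)*(-9)))) = 41/(9*((-30*(-9)))) = (41/9)/270 = (41/9)*(1/270) = 41/2430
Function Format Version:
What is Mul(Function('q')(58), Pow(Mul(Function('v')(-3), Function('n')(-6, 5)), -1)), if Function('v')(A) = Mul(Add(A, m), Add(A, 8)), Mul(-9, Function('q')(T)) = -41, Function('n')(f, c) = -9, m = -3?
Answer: Rational(41, 2430) ≈ 0.016872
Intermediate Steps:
Function('q')(T) = Rational(41, 9) (Function('q')(T) = Mul(Rational(-1, 9), -41) = Rational(41, 9))
Function('v')(A) = Mul(Add(-3, A), Add(8, A)) (Function('v')(A) = Mul(Add(A, -3), Add(A, 8)) = Mul(Add(-3, A), Add(8, A)))
Mul(Function('q')(58), Pow(Mul(Function('v')(-3), Function('n')(-6, 5)), -1)) = Mul(Rational(41, 9), Pow(Mul(Add(-24, Pow(-3, 2), Mul(5, -3)), -9), -1)) = Mul(Rational(41, 9), Pow(Mul(Add(-24, 9, -15), -9), -1)) = Mul(Rational(41, 9), Pow(Mul(-30, -9), -1)) = Mul(Rational(41, 9), Pow(270, -1)) = Mul(Rational(41, 9), Rational(1, 270)) = Rational(41, 2430)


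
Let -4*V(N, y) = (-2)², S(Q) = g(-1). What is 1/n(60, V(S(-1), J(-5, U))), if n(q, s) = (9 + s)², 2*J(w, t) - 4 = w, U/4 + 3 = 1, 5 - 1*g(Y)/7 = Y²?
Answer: 1/64 ≈ 0.015625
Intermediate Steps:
g(Y) = 35 - 7*Y²
S(Q) = 28 (S(Q) = 35 - 7*(-1)² = 35 - 7*1 = 35 - 7 = 28)
U = -8 (U = -12 + 4*1 = -12 + 4 = -8)
J(w, t) = 2 + w/2
V(N, y) = -1 (V(N, y) = -¼*(-2)² = -¼*4 = -1)
1/n(60, V(S(-1), J(-5, U))) = 1/((9 - 1)²) = 1/(8²) = 1/64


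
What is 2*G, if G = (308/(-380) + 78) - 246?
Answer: -32074/95 ≈ -337.62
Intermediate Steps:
G = -16037/95 (G = (308*(-1/380) + 78) - 246 = (-77/95 + 78) - 246 = 7333/95 - 246 = -16037/95 ≈ -168.81)
2*G = 2*(-16037/95) = -32074/95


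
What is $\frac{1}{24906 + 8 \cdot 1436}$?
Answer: $\frac{1}{36394} \approx 2.7477 \cdot 10^{-5}$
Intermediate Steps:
$\frac{1}{24906 + 8 \cdot 1436} = \frac{1}{24906 + 11488} = \frac{1}{36394}$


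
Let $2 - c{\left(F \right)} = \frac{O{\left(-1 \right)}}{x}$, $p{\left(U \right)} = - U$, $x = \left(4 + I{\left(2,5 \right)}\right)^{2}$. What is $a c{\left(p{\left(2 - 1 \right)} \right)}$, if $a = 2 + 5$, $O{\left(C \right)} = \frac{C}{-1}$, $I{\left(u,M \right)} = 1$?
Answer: $\frac{343}{25} \approx 13.72$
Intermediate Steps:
$O{\left(C \right)} = - C$ ($O{\left(C \right)} = C \left(-1\right) = - C$)
$x = 25$ ($x = \left(4 + 1\right)^{2} = 5^{2} = 25$)
$c{\left(F \right)} = \frac{49}{25}$ ($c{\left(F \right)} = 2 - \frac{\left(-1\right) \left(-1\right)}{25} = 2 - 1 \cdot \frac{1}{25} = 2 - \frac{1}{25} = \frac{49}{25}$)
$a = 7$
$a c{\left(p{\left(2 - 1 \right)} \right)} = 7 \cdot \frac{49}{25} = \frac{343}{25}$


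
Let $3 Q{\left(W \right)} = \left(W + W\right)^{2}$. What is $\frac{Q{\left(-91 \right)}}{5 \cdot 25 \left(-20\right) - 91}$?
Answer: $- \frac{33124}{7773} \approx -4.2614$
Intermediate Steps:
$Q{\left(W \right)} = \frac{4 W^{2}}{3}$ ($Q{\left(W \right)} = \frac{\left(W + W\right)^{2}}{3} = \frac{\left(2 W\right)^{2}}{3} = \frac{4 W^{2}}{3}$)
$\frac{Q{\left(-91 \right)}}{5 \cdot 25 \left(-20\right) - 91} = \frac{\frac{4}{3} \left(-91\right)^{2}}{5 \cdot 25 \left(-20\right) - 91} = \frac{\frac{4}{3} \cdot 8281}{125 \left(-20\right) - 91} = \frac{33124}{3 \left(-2500 - 91\right)} = \frac{33124}{3 \left(-2591\right)} = \frac{33124}{3} \left(- \frac{1}{2591}\right) = - \frac{33124}{7773}$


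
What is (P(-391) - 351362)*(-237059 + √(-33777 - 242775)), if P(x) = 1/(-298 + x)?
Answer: 57389238519721/689 - 1452530514*I*√7682/689 ≈ 8.3294e+10 - 1.8477e+8*I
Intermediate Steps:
(P(-391) - 351362)*(-237059 + √(-33777 - 242775)) = (1/(-298 - 391) - 351362)*(-237059 + √(-33777 - 242775)) = (1/(-689) - 351362)*(-237059 + √(-276552)) = (-1/689 - 351362)*(-237059 + 6*I*√7682) = -242088419*(-237059 + 6*I*√7682)/689 = 57389238519721/689 - 1452530514*I*√7682/689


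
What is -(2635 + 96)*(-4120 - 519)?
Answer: 12669109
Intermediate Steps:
-(2635 + 96)*(-4120 - 519) = -2731*(-4639) = -1*(-12669109) = 12669109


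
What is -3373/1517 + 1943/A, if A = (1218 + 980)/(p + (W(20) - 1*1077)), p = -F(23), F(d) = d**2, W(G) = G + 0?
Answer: -2341099010/1667183 ≈ -1404.2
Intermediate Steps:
W(G) = G
p = -529 (p = -1*23**2 = -1*529 = -529)
A = -1099/793 (A = (1218 + 980)/(-529 + (20 - 1*1077)) = 2198/(-529 + (20 - 1077)) = 2198/(-529 - 1057) = 2198/(-1586) = 2198*(-1/1586) = -1099/793 ≈ -1.3859)
-3373/1517 + 1943/A = -3373/1517 + 1943/(-1099/793) = -3373*1/1517 + 1943*(-793/1099) = -3373/1517 - 1540799/1099 = -2341099010/1667183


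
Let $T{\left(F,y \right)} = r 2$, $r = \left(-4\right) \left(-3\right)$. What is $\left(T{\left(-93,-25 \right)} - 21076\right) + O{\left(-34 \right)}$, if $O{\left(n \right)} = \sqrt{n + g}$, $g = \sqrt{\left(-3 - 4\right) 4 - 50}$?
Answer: $-21052 + \sqrt{-34 + i \sqrt{78}} \approx -21051.0 + 5.8791 i$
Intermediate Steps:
$g = i \sqrt{78}$ ($g = \sqrt{\left(-7\right) 4 - 50} = \sqrt{-28 - 50} = \sqrt{-78} = i \sqrt{78} \approx 8.8318 i$)
$r = 12$
$T{\left(F,y \right)} = 24$ ($T{\left(F,y \right)} = 12 \cdot 2 = 24$)
$O{\left(n \right)} = \sqrt{n + i \sqrt{78}}$
$\left(T{\left(-93,-25 \right)} - 21076\right) + O{\left(-34 \right)} = \left(24 - 21076\right) + \sqrt{-34 + i \sqrt{78}} = -21052 + \sqrt{-34 + i \sqrt{78}}$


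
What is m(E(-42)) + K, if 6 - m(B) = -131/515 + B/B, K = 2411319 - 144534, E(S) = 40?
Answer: 1167396981/515 ≈ 2.2668e+6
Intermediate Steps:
K = 2266785
m(B) = 2706/515 (m(B) = 6 - (-131/515 + B/B) = 6 - (-131*1/515 + 1) = 6 - (-131/515 + 1) = 6 - 1*384/515 = 6 - 384/515 = 2706/515)
m(E(-42)) + K = 2706/515 + 2266785 = 1167396981/515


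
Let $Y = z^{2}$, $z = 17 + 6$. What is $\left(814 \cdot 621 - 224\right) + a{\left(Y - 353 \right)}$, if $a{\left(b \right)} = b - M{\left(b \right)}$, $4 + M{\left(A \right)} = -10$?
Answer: $505460$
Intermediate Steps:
$z = 23$
$M{\left(A \right)} = -14$ ($M{\left(A \right)} = -4 - 10 = -14$)
$Y = 529$ ($Y = 23^{2} = 529$)
$a{\left(b \right)} = 14 + b$ ($a{\left(b \right)} = b - -14 = b + 14 = 14 + b$)
$\left(814 \cdot 621 - 224\right) + a{\left(Y - 353 \right)} = \left(814 \cdot 621 - 224\right) + \left(14 + \left(529 - 353\right)\right) = \left(505494 - 224\right) + \left(14 + 176\right) = 505270 + 190 = 505460$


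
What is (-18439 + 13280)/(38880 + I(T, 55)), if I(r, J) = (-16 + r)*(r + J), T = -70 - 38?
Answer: -469/4132 ≈ -0.11350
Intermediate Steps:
T = -108
I(r, J) = (-16 + r)*(J + r)
(-18439 + 13280)/(38880 + I(T, 55)) = (-18439 + 13280)/(38880 + ((-108)² - 16*55 - 16*(-108) + 55*(-108))) = -5159/(38880 + (11664 - 880 + 1728 - 5940)) = -5159/(38880 + 6572) = -5159/45452 = -5159*1/45452 = -469/4132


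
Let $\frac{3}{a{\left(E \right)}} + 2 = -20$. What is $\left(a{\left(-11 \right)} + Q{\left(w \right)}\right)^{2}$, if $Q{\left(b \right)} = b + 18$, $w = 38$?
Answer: $\frac{1510441}{484} \approx 3120.7$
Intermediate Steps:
$a{\left(E \right)} = - \frac{3}{22}$ ($a{\left(E \right)} = \frac{3}{-2 - 20} = \frac{3}{-22} = 3 \left(- \frac{1}{22}\right) = - \frac{3}{22}$)
$Q{\left(b \right)} = 18 + b$
$\left(a{\left(-11 \right)} + Q{\left(w \right)}\right)^{2} = \left(- \frac{3}{22} + \left(18 + 38\right)\right)^{2} = \left(- \frac{3}{22} + 56\right)^{2} = \left(\frac{1229}{22}\right)^{2} = \frac{1510441}{484}$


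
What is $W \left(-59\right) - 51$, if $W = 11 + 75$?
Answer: $-5125$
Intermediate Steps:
$W = 86$
$W \left(-59\right) - 51 = 86 \left(-59\right) - 51 = -5074 - 51 = -5125$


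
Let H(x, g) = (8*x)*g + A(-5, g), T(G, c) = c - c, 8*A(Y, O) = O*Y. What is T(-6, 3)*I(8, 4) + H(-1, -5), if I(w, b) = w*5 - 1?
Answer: 345/8 ≈ 43.125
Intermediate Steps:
A(Y, O) = O*Y/8 (A(Y, O) = (O*Y)/8 = O*Y/8)
T(G, c) = 0
I(w, b) = -1 + 5*w (I(w, b) = 5*w - 1 = -1 + 5*w)
H(x, g) = -5*g/8 + 8*g*x (H(x, g) = (8*x)*g + (⅛)*g*(-5) = 8*g*x - 5*g/8 = -5*g/8 + 8*g*x)
T(-6, 3)*I(8, 4) + H(-1, -5) = 0*(-1 + 5*8) + (⅛)*(-5)*(-5 + 64*(-1)) = 0*(-1 + 40) + (⅛)*(-5)*(-5 - 64) = 0*39 + (⅛)*(-5)*(-69) = 0 + 345/8 = 345/8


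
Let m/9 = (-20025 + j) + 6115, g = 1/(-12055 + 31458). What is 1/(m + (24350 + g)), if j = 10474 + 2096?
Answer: 19403/238462871 ≈ 8.1367e-5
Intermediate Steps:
j = 12570
g = 1/19403 ≈ 5.1538e-5
m = -12060 (m = 9*((-20025 + 12570) + 6115) = 9*(-7455 + 6115) = 9*(-1340) = -12060)
1/(m + (24350 + g)) = 1/(-12060 + (24350 + 1/19403)) = 1/(-12060 + 472463051/19403) = 1/(238462871/19403) = 19403/238462871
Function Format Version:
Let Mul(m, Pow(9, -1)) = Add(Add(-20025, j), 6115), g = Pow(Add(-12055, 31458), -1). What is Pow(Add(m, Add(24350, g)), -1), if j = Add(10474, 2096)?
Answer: Rational(19403, 238462871) ≈ 8.1367e-5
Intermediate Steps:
j = 12570
g = Rational(1, 19403) (g = Pow(19403, -1) = Rational(1, 19403) ≈ 5.1538e-5)
m = -12060 (m = Mul(9, Add(Add(-20025, 12570), 6115)) = Mul(9, Add(-7455, 6115)) = Mul(9, -1340) = -12060)
Pow(Add(m, Add(24350, g)), -1) = Pow(Add(-12060, Add(24350, Rational(1, 19403))), -1) = Pow(Add(-12060, Rational(472463051, 19403)), -1) = Pow(Rational(238462871, 19403), -1) = Rational(19403, 238462871)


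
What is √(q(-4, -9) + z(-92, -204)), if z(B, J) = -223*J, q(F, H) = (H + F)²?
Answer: √45661 ≈ 213.68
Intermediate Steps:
q(F, H) = (F + H)²
√(q(-4, -9) + z(-92, -204)) = √((-4 - 9)² - 223*(-204)) = √((-13)² + 45492) = √(169 + 45492) = √45661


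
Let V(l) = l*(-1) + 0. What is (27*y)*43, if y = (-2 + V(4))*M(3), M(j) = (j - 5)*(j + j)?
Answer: 83592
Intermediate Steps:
V(l) = -l (V(l) = -l + 0 = -l)
M(j) = 2*j*(-5 + j) (M(j) = (-5 + j)*(2*j) = 2*j*(-5 + j))
y = 72 (y = (-2 - 1*4)*(2*3*(-5 + 3)) = (-2 - 4)*(2*3*(-2)) = -6*(-12) = 72)
(27*y)*43 = (27*72)*43 = 1944*43 = 83592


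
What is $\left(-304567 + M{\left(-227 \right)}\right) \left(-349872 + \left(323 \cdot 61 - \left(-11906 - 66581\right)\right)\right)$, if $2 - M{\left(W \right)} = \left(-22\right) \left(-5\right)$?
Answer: $76681213350$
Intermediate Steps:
$M{\left(W \right)} = -108$ ($M{\left(W \right)} = 2 - \left(-22\right) \left(-5\right) = 2 - 110 = -108$)
$\left(-304567 + M{\left(-227 \right)}\right) \left(-349872 + \left(323 \cdot 61 - \left(-11906 - 66581\right)\right)\right) = \left(-304567 - 108\right) \left(-349872 + \left(323 \cdot 61 - \left(-11906 - 66581\right)\right)\right) = - 304675 \left(-349872 + \left(19703 - -78487\right)\right) = - 304675 \left(-349872 + \left(19703 + 78487\right)\right) = - 304675 \left(-349872 + 98190\right) = \left(-304675\right) \left(-251682\right) = 76681213350$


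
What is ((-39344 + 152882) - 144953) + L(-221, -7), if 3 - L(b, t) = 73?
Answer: -31485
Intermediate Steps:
L(b, t) = -70 (L(b, t) = 3 - 1*73 = 3 - 73 = -70)
((-39344 + 152882) - 144953) + L(-221, -7) = ((-39344 + 152882) - 144953) - 70 = (113538 - 144953) - 70 = -31415 - 70 = -31485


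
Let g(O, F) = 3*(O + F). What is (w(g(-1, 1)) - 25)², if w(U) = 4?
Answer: 441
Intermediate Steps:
g(O, F) = 3*F + 3*O (g(O, F) = 3*(F + O) = 3*F + 3*O)
(w(g(-1, 1)) - 25)² = (4 - 25)² = (-21)² = 441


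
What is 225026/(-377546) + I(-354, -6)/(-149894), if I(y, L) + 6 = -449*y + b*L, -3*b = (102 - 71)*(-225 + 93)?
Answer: -22661843005/14147970031 ≈ -1.6018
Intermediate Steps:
b = 1364 (b = -(102 - 71)*(-225 + 93)/3 = -31*(-132)/3 = -1/3*(-4092) = 1364)
I(y, L) = -6 - 449*y + 1364*L (I(y, L) = -6 + (-449*y + 1364*L) = -6 - 449*y + 1364*L)
225026/(-377546) + I(-354, -6)/(-149894) = 225026/(-377546) + (-6 - 449*(-354) + 1364*(-6))/(-149894) = 225026*(-1/377546) + (-6 + 158946 - 8184)*(-1/149894) = -112513/188773 + 150756*(-1/149894) = -112513/188773 - 75378/74947 = -22661843005/14147970031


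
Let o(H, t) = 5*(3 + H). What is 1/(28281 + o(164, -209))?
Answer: 1/29116 ≈ 3.4345e-5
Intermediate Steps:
o(H, t) = 15 + 5*H
1/(28281 + o(164, -209)) = 1/(28281 + (15 + 5*164)) = 1/(28281 + (15 + 820)) = 1/(28281 + 835) = 1/29116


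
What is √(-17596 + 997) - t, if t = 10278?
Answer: -10278 + I*√16599 ≈ -10278.0 + 128.84*I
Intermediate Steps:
√(-17596 + 997) - t = √(-17596 + 997) - 1*10278 = √(-16599) - 10278 = I*√16599 - 10278 = -10278 + I*√16599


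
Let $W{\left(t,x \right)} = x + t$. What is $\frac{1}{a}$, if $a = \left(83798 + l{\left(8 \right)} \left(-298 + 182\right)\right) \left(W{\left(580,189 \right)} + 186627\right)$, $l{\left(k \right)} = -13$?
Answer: $\frac{1}{15986003176} \approx 6.2555 \cdot 10^{-11}$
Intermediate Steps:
$W{\left(t,x \right)} = t + x$
$a = 15986003176$ ($a = \left(83798 - 13 \left(-298 + 182\right)\right) \left(\left(580 + 189\right) + 186627\right) = \left(83798 - -1508\right) \left(769 + 186627\right) = \left(83798 + 1508\right) 187396 = 85306 \cdot 187396 = 15986003176$)
$\frac{1}{a} = \frac{1}{15986003176}$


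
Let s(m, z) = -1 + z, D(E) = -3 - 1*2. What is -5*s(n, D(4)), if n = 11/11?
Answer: 30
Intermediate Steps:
D(E) = -5 (D(E) = -3 - 2 = -5)
n = 1 (n = 11*(1/11) = 1)
-5*s(n, D(4)) = -5*(-1 - 5) = -5*(-6) = 30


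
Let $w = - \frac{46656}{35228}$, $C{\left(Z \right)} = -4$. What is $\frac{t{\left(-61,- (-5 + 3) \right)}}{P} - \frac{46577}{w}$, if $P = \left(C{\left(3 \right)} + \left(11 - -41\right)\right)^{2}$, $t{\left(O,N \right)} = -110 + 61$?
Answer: $\frac{6563254255}{186624} \approx 35168.0$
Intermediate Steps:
$t{\left(O,N \right)} = -49$
$P = 2304$ ($P = \left(-4 + \left(11 - -41\right)\right)^{2} = \left(-4 + \left(11 + 41\right)\right)^{2} = \left(-4 + 52\right)^{2} = 48^{2} = 2304$)
$w = - \frac{11664}{8807}$ ($w = \left(-46656\right) \frac{1}{35228} = - \frac{11664}{8807} \approx -1.3244$)
$\frac{t{\left(-61,- (-5 + 3) \right)}}{P} - \frac{46577}{w} = - \frac{49}{2304} - \frac{46577}{- \frac{11664}{8807}} = \left(-49\right) \frac{1}{2304} - - \frac{410203639}{11664} = - \frac{49}{2304} + \frac{410203639}{11664} = \frac{6563254255}{186624}$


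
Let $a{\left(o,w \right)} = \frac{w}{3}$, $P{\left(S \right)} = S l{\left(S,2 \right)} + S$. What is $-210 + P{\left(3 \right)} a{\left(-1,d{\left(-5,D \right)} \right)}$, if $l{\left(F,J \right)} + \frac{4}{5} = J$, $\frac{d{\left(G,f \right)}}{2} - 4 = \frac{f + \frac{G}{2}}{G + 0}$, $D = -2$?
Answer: $- \frac{4711}{25} \approx -188.44$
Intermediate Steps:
$d{\left(G,f \right)} = 8 + \frac{2 \left(f + \frac{G}{2}\right)}{G}$ ($d{\left(G,f \right)} = 8 + 2 \frac{f + \frac{G}{2}}{G + 0} = 8 + 2 \frac{f + G \frac{1}{2}}{G} = 8 + 2 \frac{f + \frac{G}{2}}{G} = 8 + \frac{2 \left(f + \frac{G}{2}\right)}{G}$)
$l{\left(F,J \right)} = - \frac{4}{5} + J$
$P{\left(S \right)} = \frac{11 S}{5}$ ($P{\left(S \right)} = S \left(- \frac{4}{5} + 2\right) + S = S \frac{6}{5} + S = \frac{6 S}{5} + S = \frac{11 S}{5}$)
$a{\left(o,w \right)} = \frac{w}{3}$ ($a{\left(o,w \right)} = w \frac{1}{3} = \frac{w}{3}$)
$-210 + P{\left(3 \right)} a{\left(-1,d{\left(-5,D \right)} \right)} = -210 + \frac{11}{5} \cdot 3 \frac{9 + 2 \left(-2\right) \frac{1}{-5}}{3} = -210 + \frac{33 \frac{9 + 2 \left(-2\right) \left(- \frac{1}{5}\right)}{3}}{5} = -210 + \frac{33 \frac{9 + \frac{4}{5}}{3}}{5} = -210 + \frac{33 \cdot \frac{1}{3} \cdot \frac{49}{5}}{5} = -210 + \frac{33}{5} \cdot \frac{49}{15} = -210 + \frac{539}{25} = - \frac{4711}{25}$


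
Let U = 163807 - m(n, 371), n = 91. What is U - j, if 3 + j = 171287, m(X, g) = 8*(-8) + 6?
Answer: -7419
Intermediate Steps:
m(X, g) = -58 (m(X, g) = -64 + 6 = -58)
U = 163865 (U = 163807 - 1*(-58) = 163807 + 58 = 163865)
j = 171284 (j = -3 + 171287 = 171284)
U - j = 163865 - 1*171284 = 163865 - 171284 = -7419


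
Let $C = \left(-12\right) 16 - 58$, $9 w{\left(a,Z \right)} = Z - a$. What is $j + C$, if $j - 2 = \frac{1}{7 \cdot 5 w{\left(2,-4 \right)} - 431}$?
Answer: $- \frac{338027}{1363} \approx -248.0$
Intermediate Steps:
$w{\left(a,Z \right)} = - \frac{a}{9} + \frac{Z}{9}$ ($w{\left(a,Z \right)} = \frac{Z - a}{9} = - \frac{a}{9} + \frac{Z}{9}$)
$j = \frac{2723}{1363}$ ($j = 2 + \frac{1}{7 \cdot 5 \left(\left(- \frac{1}{9}\right) 2 + \frac{1}{9} \left(-4\right)\right) - 431} = 2 + \frac{1}{35 \left(- \frac{2}{9} - \frac{4}{9}\right) - 431} = 2 + \frac{1}{35 \left(- \frac{2}{3}\right) - 431} = 2 + \frac{1}{- \frac{70}{3} - 431} = 2 + \frac{1}{- \frac{1363}{3}} = 2 - \frac{3}{1363} = \frac{2723}{1363} \approx 1.9978$)
$C = -250$ ($C = -192 - 58 = -250$)
$j + C = \frac{2723}{1363} - 250 = - \frac{338027}{1363}$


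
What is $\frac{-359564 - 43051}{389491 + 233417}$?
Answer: $- \frac{44735}{69212} \approx -0.64635$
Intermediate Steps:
$\frac{-359564 - 43051}{389491 + 233417} = - \frac{402615}{622908} = \left(-402615\right) \frac{1}{622908} = - \frac{44735}{69212}$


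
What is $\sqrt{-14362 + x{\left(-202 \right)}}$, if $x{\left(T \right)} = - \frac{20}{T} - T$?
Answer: $\frac{5 i \sqrt{5777806}}{101} \approx 119.0 i$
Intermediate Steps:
$x{\left(T \right)} = - T - \frac{20}{T}$
$\sqrt{-14362 + x{\left(-202 \right)}} = \sqrt{-14362 - \left(-202 + \frac{20}{-202}\right)} = \sqrt{-14362 + \left(202 - - \frac{10}{101}\right)} = \sqrt{-14362 + \left(202 + \frac{10}{101}\right)} = \sqrt{-14362 + \frac{20412}{101}} = \sqrt{- \frac{1430150}{101}} = \frac{5 i \sqrt{5777806}}{101}$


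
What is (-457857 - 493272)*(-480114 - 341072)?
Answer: 781053818994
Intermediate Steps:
(-457857 - 493272)*(-480114 - 341072) = -951129*(-821186) = 781053818994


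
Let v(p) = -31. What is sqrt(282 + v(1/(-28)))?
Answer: sqrt(251) ≈ 15.843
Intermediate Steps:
sqrt(282 + v(1/(-28))) = sqrt(282 - 31) = sqrt(251)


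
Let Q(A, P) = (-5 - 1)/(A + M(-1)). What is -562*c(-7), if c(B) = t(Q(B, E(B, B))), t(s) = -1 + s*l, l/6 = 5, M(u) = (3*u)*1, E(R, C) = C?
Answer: -9554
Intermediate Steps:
M(u) = 3*u
Q(A, P) = -6/(-3 + A) (Q(A, P) = (-5 - 1)/(A + 3*(-1)) = -6/(A - 3) = -6/(-3 + A))
l = 30 (l = 6*5 = 30)
t(s) = -1 + 30*s (t(s) = -1 + s*30 = -1 + 30*s)
c(B) = -1 - 180/(-3 + B) (c(B) = -1 + 30*(-6/(-3 + B)) = -1 - 180/(-3 + B))
-562*c(-7) = -562*(-177 - 1*(-7))/(-3 - 7) = -562*(-177 + 7)/(-10) = -(-281)*(-170)/5 = -562*17 = -9554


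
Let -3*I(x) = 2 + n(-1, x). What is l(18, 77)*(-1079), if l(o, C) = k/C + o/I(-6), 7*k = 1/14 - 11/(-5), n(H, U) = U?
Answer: -274882803/18865 ≈ -14571.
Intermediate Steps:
I(x) = -⅔ - x/3 (I(x) = -(2 + x)/3 = -⅔ - x/3)
k = 159/490 (k = (1/14 - 11/(-5))/7 = (1*(1/14) - 11*(-⅕))/7 = (1/14 + 11/5)/7 = (⅐)*(159/70) = 159/490 ≈ 0.32449)
l(o, C) = 3*o/4 + 159/(490*C) (l(o, C) = 159/(490*C) + o/(-⅔ - ⅓*(-6)) = 159/(490*C) + o/(-⅔ + 2) = 159/(490*C) + o/(4/3) = 159/(490*C) + o*(¾) = 159/(490*C) + 3*o/4 = 3*o/4 + 159/(490*C))
l(18, 77)*(-1079) = ((3/980)*(106 + 245*77*18)/77)*(-1079) = ((3/980)*(1/77)*(106 + 339570))*(-1079) = ((3/980)*(1/77)*339676)*(-1079) = (254757/18865)*(-1079) = -274882803/18865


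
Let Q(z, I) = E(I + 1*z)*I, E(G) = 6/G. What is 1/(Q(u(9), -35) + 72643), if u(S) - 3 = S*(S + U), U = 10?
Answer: 139/10097167 ≈ 1.3766e-5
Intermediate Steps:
u(S) = 3 + S*(10 + S) (u(S) = 3 + S*(S + 10) = 3 + S*(10 + S))
Q(z, I) = 6*I/(I + z) (Q(z, I) = (6/(I + 1*z))*I = (6/(I + z))*I = 6*I/(I + z))
1/(Q(u(9), -35) + 72643) = 1/(6*(-35)/(-35 + (3 + 9² + 10*9)) + 72643) = 1/(6*(-35)/(-35 + (3 + 81 + 90)) + 72643) = 1/(6*(-35)/(-35 + 174) + 72643) = 1/(6*(-35)/139 + 72643) = 1/(6*(-35)*(1/139) + 72643) = 1/(-210/139 + 72643) = 1/(10097167/139) = 139/10097167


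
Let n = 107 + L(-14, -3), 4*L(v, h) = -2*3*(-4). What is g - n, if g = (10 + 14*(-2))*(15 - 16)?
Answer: -95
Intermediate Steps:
g = 18 (g = (10 - 28)*(-1) = -18*(-1) = 18)
L(v, h) = 6 (L(v, h) = (-2*3*(-4))/4 = (-6*(-4))/4 = (¼)*24 = 6)
n = 113 (n = 107 + 6 = 113)
g - n = 18 - 1*113 = 18 - 113 = -95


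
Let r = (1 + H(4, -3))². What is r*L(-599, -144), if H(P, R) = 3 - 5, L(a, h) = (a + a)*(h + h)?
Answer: 345024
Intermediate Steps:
L(a, h) = 4*a*h (L(a, h) = (2*a)*(2*h) = 4*a*h)
H(P, R) = -2
r = 1 (r = (1 - 2)² = (-1)² = 1)
r*L(-599, -144) = 1*(4*(-599)*(-144)) = 1*345024 = 345024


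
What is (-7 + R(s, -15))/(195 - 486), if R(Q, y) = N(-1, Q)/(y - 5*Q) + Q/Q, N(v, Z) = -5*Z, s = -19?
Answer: 77/4656 ≈ 0.016538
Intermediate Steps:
R(Q, y) = 1 - 5*Q/(y - 5*Q) (R(Q, y) = (-5*Q)/(y - 5*Q) + Q/Q = -5*Q/(y - 5*Q) + 1 = 1 - 5*Q/(y - 5*Q))
(-7 + R(s, -15))/(195 - 486) = (-7 + (-1*(-15) + 10*(-19))/(-1*(-15) + 5*(-19)))/(195 - 486) = (-7 + (15 - 190)/(15 - 95))/(-291) = (-7 - 175/(-80))*(-1/291) = (-7 - 1/80*(-175))*(-1/291) = (-7 + 35/16)*(-1/291) = -77/16*(-1/291) = 77/4656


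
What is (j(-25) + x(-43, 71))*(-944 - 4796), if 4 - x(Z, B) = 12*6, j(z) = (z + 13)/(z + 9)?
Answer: 386015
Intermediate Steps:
j(z) = (13 + z)/(9 + z)
x(Z, B) = -68 (x(Z, B) = 4 - 12*6 = 4 - 1*72 = 4 - 72 = -68)
(j(-25) + x(-43, 71))*(-944 - 4796) = ((13 - 25)/(9 - 25) - 68)*(-944 - 4796) = (-12/(-16) - 68)*(-5740) = (-1/16*(-12) - 68)*(-5740) = (3/4 - 68)*(-5740) = -269/4*(-5740) = 386015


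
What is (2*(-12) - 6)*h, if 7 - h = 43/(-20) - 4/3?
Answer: -629/2 ≈ -314.50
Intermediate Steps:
h = 629/60 (h = 7 - (43/(-20) - 4/3) = 7 - (43*(-1/20) - 4*1/3) = 7 - (-43/20 - 4/3) = 7 - 1*(-209/60) = 7 + 209/60 = 629/60 ≈ 10.483)
(2*(-12) - 6)*h = (2*(-12) - 6)*(629/60) = (-24 - 6)*(629/60) = -30*629/60 = -629/2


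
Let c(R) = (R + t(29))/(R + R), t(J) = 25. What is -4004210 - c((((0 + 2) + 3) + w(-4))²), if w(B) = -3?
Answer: -32033709/8 ≈ -4.0042e+6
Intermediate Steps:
c(R) = (25 + R)/(2*R) (c(R) = (R + 25)/(R + R) = (25 + R)/((2*R)) = (25 + R)*(1/(2*R)) = (25 + R)/(2*R))
-4004210 - c((((0 + 2) + 3) + w(-4))²) = -4004210 - (25 + (((0 + 2) + 3) - 3)²)/(2*((((0 + 2) + 3) - 3)²)) = -4004210 - (25 + ((2 + 3) - 3)²)/(2*(((2 + 3) - 3)²)) = -4004210 - (25 + (5 - 3)²)/(2*((5 - 3)²)) = -4004210 - (25 + 2²)/(2*(2²)) = -4004210 - (25 + 4)/(2*4) = -4004210 - 29/(2*4) = -4004210 - 1*29/8 = -4004210 - 29/8 = -32033709/8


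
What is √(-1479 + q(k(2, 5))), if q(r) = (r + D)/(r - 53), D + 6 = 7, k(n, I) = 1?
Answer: I*√999830/26 ≈ 38.458*I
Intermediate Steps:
D = 1 (D = -6 + 7 = 1)
q(r) = (1 + r)/(-53 + r) (q(r) = (r + 1)/(r - 53) = (1 + r)/(-53 + r))
√(-1479 + q(k(2, 5))) = √(-1479 + (1 + 1)/(-53 + 1)) = √(-1479 + 2/(-52)) = √(-1479 - 1/52*2) = √(-1479 - 1/26) = √(-38455/26) = I*√999830/26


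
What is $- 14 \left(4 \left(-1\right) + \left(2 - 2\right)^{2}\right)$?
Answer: $56$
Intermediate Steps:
$- 14 \left(4 \left(-1\right) + \left(2 - 2\right)^{2}\right) = - 14 \left(-4 + 0^{2}\right) = - 14 \left(-4 + 0\right) = \left(-14\right) \left(-4\right) = 56$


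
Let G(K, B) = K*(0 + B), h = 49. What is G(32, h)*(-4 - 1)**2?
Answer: 39200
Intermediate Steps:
G(K, B) = B*K (G(K, B) = K*B = B*K)
G(32, h)*(-4 - 1)**2 = (49*32)*(-4 - 1)**2 = 1568*(-5)**2 = 1568*25 = 39200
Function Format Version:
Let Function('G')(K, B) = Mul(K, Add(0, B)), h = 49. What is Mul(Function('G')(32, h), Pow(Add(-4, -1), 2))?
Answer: 39200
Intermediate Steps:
Function('G')(K, B) = Mul(B, K) (Function('G')(K, B) = Mul(K, B) = Mul(B, K))
Mul(Function('G')(32, h), Pow(Add(-4, -1), 2)) = Mul(Mul(49, 32), Pow(Add(-4, -1), 2)) = Mul(1568, Pow(-5, 2)) = Mul(1568, 25) = 39200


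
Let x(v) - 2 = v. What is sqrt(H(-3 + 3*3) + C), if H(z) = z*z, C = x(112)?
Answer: 5*sqrt(6) ≈ 12.247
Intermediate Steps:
x(v) = 2 + v
C = 114 (C = 2 + 112 = 114)
H(z) = z**2
sqrt(H(-3 + 3*3) + C) = sqrt((-3 + 3*3)**2 + 114) = sqrt((-3 + 9)**2 + 114) = sqrt(6**2 + 114) = sqrt(36 + 114) = sqrt(150) = 5*sqrt(6)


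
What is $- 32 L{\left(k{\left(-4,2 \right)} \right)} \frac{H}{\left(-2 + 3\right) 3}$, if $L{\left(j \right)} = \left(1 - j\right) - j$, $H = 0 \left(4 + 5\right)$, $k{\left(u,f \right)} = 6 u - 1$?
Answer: $0$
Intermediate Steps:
$k{\left(u,f \right)} = -1 + 6 u$
$H = 0$ ($H = 0 \cdot 9 = 0$)
$L{\left(j \right)} = 1 - 2 j$
$- 32 L{\left(k{\left(-4,2 \right)} \right)} \frac{H}{\left(-2 + 3\right) 3} = - 32 \left(1 - 2 \left(-1 + 6 \left(-4\right)\right)\right) \frac{0}{\left(-2 + 3\right) 3} = - 32 \left(1 - 2 \left(-1 - 24\right)\right) \frac{0}{1 \cdot 3} = - 32 \left(1 - -50\right) \frac{0}{3} = - 32 \left(1 + 50\right) 0 \cdot \frac{1}{3} = \left(-32\right) 51 \cdot 0 = \left(-1632\right) 0 = 0$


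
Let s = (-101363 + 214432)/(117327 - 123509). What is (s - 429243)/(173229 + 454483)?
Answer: -241244845/352774144 ≈ -0.68385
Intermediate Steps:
s = -10279/562 (s = 113069/(-6182) = 113069*(-1/6182) = -10279/562 ≈ -18.290)
(s - 429243)/(173229 + 454483) = (-10279/562 - 429243)/(173229 + 454483) = -241244845/562/627712 = -241244845/562*1/627712 = -241244845/352774144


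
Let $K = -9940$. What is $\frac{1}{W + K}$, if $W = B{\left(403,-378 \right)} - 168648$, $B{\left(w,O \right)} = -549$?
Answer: $- \frac{1}{179137} \approx -5.5823 \cdot 10^{-6}$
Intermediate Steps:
$W = -169197$ ($W = -549 - 168648 = -169197$)
$\frac{1}{W + K} = \frac{1}{-169197 - 9940} = \frac{1}{-179137} = - \frac{1}{179137}$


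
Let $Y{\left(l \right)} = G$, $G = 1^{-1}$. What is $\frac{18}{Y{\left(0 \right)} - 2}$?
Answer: $-18$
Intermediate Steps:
$G = 1$
$Y{\left(l \right)} = 1$
$\frac{18}{Y{\left(0 \right)} - 2} = \frac{18}{1 - 2} = \frac{18}{-1} = 18 \left(-1\right) = -18$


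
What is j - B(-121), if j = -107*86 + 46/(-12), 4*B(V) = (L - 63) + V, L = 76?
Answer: -55073/6 ≈ -9178.8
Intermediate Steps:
B(V) = 13/4 + V/4 (B(V) = ((76 - 63) + V)/4 = (13 + V)/4 = 13/4 + V/4)
j = -55235/6 (j = -9202 + 46*(-1/12) = -9202 - 23/6 = -55235/6 ≈ -9205.8)
j - B(-121) = -55235/6 - (13/4 + (¼)*(-121)) = -55235/6 - (13/4 - 121/4) = -55235/6 - 1*(-27) = -55235/6 + 27 = -55073/6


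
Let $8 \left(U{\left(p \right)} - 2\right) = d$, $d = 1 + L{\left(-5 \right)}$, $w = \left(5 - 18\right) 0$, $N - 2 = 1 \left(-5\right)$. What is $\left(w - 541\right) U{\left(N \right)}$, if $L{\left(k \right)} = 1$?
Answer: $- \frac{4869}{4} \approx -1217.3$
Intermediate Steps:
$N = -3$ ($N = 2 + 1 \left(-5\right) = 2 - 5 = -3$)
$w = 0$ ($w = \left(-13\right) 0 = 0$)
$d = 2$ ($d = 1 + 1 = 2$)
$U{\left(p \right)} = \frac{9}{4}$ ($U{\left(p \right)} = 2 + \frac{1}{8} \cdot 2 = 2 + \frac{1}{4} = \frac{9}{4}$)
$\left(w - 541\right) U{\left(N \right)} = \left(0 - 541\right) \frac{9}{4} = \left(-541\right) \frac{9}{4} = - \frac{4869}{4}$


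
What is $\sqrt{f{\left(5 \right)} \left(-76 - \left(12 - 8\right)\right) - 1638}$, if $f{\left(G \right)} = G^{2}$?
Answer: $i \sqrt{3638} \approx 60.316 i$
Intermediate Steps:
$\sqrt{f{\left(5 \right)} \left(-76 - \left(12 - 8\right)\right) - 1638} = \sqrt{5^{2} \left(-76 - \left(12 - 8\right)\right) - 1638} = \sqrt{25 \left(-76 - \left(12 - 8\right)\right) - 1638} = \sqrt{25 \left(-76 - 4\right) - 1638} = \sqrt{25 \left(-80\right) - 1638} = \sqrt{-2000 - 1638} = \sqrt{-3638} = i \sqrt{3638}$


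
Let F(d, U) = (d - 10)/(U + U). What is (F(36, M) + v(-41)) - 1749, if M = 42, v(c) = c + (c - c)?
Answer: -75167/42 ≈ -1789.7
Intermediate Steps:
v(c) = c (v(c) = c + 0 = c)
F(d, U) = (-10 + d)/(2*U) (F(d, U) = (-10 + d)/((2*U)) = (-10 + d)*(1/(2*U)) = (-10 + d)/(2*U))
(F(36, M) + v(-41)) - 1749 = ((½)*(-10 + 36)/42 - 41) - 1749 = ((½)*(1/42)*26 - 41) - 1749 = (13/42 - 41) - 1749 = -1709/42 - 1749 = -75167/42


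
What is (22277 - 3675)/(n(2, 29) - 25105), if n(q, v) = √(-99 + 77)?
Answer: -467003210/630261047 - 18602*I*√22/630261047 ≈ -0.74097 - 0.00013844*I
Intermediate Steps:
n(q, v) = I*√22 (n(q, v) = √(-22) = I*√22)
(22277 - 3675)/(n(2, 29) - 25105) = (22277 - 3675)/(I*√22 - 25105) = 18602/(-25105 + I*√22)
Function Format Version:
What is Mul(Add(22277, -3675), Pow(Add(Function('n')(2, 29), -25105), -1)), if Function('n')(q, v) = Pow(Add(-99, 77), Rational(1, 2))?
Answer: Add(Rational(-467003210, 630261047), Mul(Rational(-18602, 630261047), I, Pow(22, Rational(1, 2)))) ≈ Add(-0.74097, Mul(-0.00013844, I))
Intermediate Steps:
Function('n')(q, v) = Mul(I, Pow(22, Rational(1, 2))) (Function('n')(q, v) = Pow(-22, Rational(1, 2)) = Mul(I, Pow(22, Rational(1, 2))))
Mul(Add(22277, -3675), Pow(Add(Function('n')(2, 29), -25105), -1)) = Mul(Add(22277, -3675), Pow(Add(Mul(I, Pow(22, Rational(1, 2))), -25105), -1)) = Mul(18602, Pow(Add(-25105, Mul(I, Pow(22, Rational(1, 2)))), -1))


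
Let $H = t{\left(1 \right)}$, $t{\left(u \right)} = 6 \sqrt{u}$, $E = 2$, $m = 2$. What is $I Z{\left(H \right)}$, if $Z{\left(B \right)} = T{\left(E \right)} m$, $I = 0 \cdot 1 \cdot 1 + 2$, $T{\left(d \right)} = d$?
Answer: $8$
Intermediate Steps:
$I = 2$ ($I = 0 \cdot 1 + 2 = 0 + 2 = 2$)
$H = 6$ ($H = 6 \sqrt{1} = 6 \cdot 1 = 6$)
$Z{\left(B \right)} = 4$ ($Z{\left(B \right)} = 2 \cdot 2 = 4$)
$I Z{\left(H \right)} = 2 \cdot 4 = 8$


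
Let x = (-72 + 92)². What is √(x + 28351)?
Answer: √28751 ≈ 169.56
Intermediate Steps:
x = 400 (x = 20² = 400)
√(x + 28351) = √(400 + 28351) = √28751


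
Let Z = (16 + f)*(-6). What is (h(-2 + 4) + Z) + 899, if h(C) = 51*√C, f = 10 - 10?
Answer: 803 + 51*√2 ≈ 875.13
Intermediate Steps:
f = 0
Z = -96 (Z = (16 + 0)*(-6) = 16*(-6) = -96)
(h(-2 + 4) + Z) + 899 = (51*√(-2 + 4) - 96) + 899 = (51*√2 - 96) + 899 = (-96 + 51*√2) + 899 = 803 + 51*√2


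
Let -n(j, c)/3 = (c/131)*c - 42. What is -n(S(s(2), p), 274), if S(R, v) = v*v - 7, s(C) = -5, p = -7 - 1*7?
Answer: 208722/131 ≈ 1593.3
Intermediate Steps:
p = -14 (p = -7 - 7 = -14)
S(R, v) = -7 + v**2 (S(R, v) = v**2 - 7 = -7 + v**2)
n(j, c) = 126 - 3*c**2/131 (n(j, c) = -3*((c/131)*c - 42) = -3*(c**2/131 - 42) = -3*(-42 + c**2/131) = 126 - 3*c**2/131)
-n(S(s(2), p), 274) = -(126 - 3/131*274**2) = -(126 - 3/131*75076) = -(126 - 225228/131) = -1*(-208722/131) = 208722/131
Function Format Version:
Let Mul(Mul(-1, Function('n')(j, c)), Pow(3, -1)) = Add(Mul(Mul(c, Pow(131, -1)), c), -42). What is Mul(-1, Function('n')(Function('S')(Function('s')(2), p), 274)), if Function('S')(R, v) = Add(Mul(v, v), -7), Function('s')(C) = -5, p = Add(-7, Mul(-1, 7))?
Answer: Rational(208722, 131) ≈ 1593.3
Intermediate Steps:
p = -14 (p = Add(-7, -7) = -14)
Function('S')(R, v) = Add(-7, Pow(v, 2)) (Function('S')(R, v) = Add(Pow(v, 2), -7) = Add(-7, Pow(v, 2)))
Function('n')(j, c) = Add(126, Mul(Rational(-3, 131), Pow(c, 2))) (Function('n')(j, c) = Mul(-3, Add(Mul(Mul(c, Pow(131, -1)), c), -42)) = Mul(-3, Add(Mul(Mul(c, Rational(1, 131)), c), -42)) = Mul(-3, Add(Mul(Mul(Rational(1, 131), c), c), -42)) = Mul(-3, Add(Mul(Rational(1, 131), Pow(c, 2)), -42)) = Mul(-3, Add(-42, Mul(Rational(1, 131), Pow(c, 2)))) = Add(126, Mul(Rational(-3, 131), Pow(c, 2))))
Mul(-1, Function('n')(Function('S')(Function('s')(2), p), 274)) = Mul(-1, Add(126, Mul(Rational(-3, 131), Pow(274, 2)))) = Mul(-1, Add(126, Mul(Rational(-3, 131), 75076))) = Mul(-1, Add(126, Rational(-225228, 131))) = Mul(-1, Rational(-208722, 131)) = Rational(208722, 131)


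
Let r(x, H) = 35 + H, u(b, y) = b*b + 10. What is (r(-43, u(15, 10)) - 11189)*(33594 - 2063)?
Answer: -344286989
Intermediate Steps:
u(b, y) = 10 + b² (u(b, y) = b² + 10 = 10 + b²)
(r(-43, u(15, 10)) - 11189)*(33594 - 2063) = ((35 + (10 + 15²)) - 11189)*(33594 - 2063) = ((35 + (10 + 225)) - 11189)*31531 = ((35 + 235) - 11189)*31531 = (270 - 11189)*31531 = -10919*31531 = -344286989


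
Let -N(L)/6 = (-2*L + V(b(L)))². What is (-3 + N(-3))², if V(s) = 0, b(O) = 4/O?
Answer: 47961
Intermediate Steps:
N(L) = -24*L² (N(L) = -6*(-2*L + 0)² = -6*4*L² = -24*L²)
(-3 + N(-3))² = (-3 - 24*(-3)²)² = (-3 - 24*9)² = (-3 - 216)² = (-219)² = 47961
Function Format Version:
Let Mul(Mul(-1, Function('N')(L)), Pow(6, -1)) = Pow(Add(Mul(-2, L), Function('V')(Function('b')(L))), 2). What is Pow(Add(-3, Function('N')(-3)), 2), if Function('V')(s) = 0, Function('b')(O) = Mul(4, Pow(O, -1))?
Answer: 47961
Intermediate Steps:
Function('N')(L) = Mul(-24, Pow(L, 2)) (Function('N')(L) = Mul(-6, Pow(Add(Mul(-2, L), 0), 2)) = Mul(-6, Pow(Mul(-2, L), 2)) = Mul(-6, Mul(4, Pow(L, 2))) = Mul(-24, Pow(L, 2)))
Pow(Add(-3, Function('N')(-3)), 2) = Pow(Add(-3, Mul(-24, Pow(-3, 2))), 2) = Pow(Add(-3, Mul(-24, 9)), 2) = Pow(Add(-3, -216), 2) = Pow(-219, 2) = 47961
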